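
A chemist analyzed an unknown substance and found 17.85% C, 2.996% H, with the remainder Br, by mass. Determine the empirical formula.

Assume 100 g: 17.85 g C, 2.996 g H, 79.154 g Br.
C: 17.85 g ÷ 12.01 g/mol = 1.486 mol
H: 2.996 g ÷ 1.008 g/mol = 2.972 mol
Br: 79.154 g ÷ 79.90 g/mol = 0.9907 mol
Divide by the smallest (0.9907 mol Br): C 1.500, H 3.000, Br 1.000
Scaling by 2: C 3.00, H 6.00, Br 2.00 → C3H6Br2

C3H6Br2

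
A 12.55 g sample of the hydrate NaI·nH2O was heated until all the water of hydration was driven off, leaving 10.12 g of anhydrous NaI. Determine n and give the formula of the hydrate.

NaI·2H2O

Mass of water lost = 12.55 − 10.12 = 2.43 g → 2.43 / 18.02 = 0.1349 mol H2O
Molar mass of NaI = 149.89 g/mol → mol NaI = 10.12 / 149.89 = 0.06752
n = 0.1349 / 0.06752 = 2.00 ≈ 2 → NaI·2H2O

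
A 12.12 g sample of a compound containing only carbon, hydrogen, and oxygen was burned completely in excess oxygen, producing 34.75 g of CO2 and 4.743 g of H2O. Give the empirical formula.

C6H4O

mol C = 34.75 / 44.01 = 0.7896; mass C = 0.7896 × 12.01 = 9.483 g
mol H = 2 × (4.743 / 18.02) = 0.5264; mass H = 0.5264 × 1.008 = 0.5306 g
mass O = 12.12 − (10.01) = 2.106 g → mol O = 0.1316
Divide by the smallest (0.1316 mol O): C 5.998, H 3.999, O 1.000
≈ 6:4:1 → C6H4O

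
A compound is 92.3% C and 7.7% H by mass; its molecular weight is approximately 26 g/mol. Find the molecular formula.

Assume 100 g: 92.3 g C, 7.7 g H.
n(C) = 92.3/12.01 = 7.685, n(H) = 7.7/1.008 = 7.639
Ratios (÷ 7.639): C 1.006, H 1.000
Ratio ≈ 1:1, so the empirical formula is CH
Empirical-formula mass = 13.02 g/mol
n = 26 / 13.02 = 2.00 ≈ 2
Molecular formula = (CH)×2 = C2H2

C2H2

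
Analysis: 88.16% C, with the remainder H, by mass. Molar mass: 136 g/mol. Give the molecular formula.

Assume 100 g: 88.16 g C, 11.84 g H.
C: 88.16 g ÷ 12.01 g/mol = 7.341 mol
H: 11.84 g ÷ 1.008 g/mol = 11.75 mol
Ratios (÷ 7.341): C 1.000, H 1.600
Multiply by 5: C 5.00, H 8.00 → C5H8
Empirical-formula mass = 68.11 g/mol
n = 136 / 68.11 = 2.00 ≈ 2
Molecular formula = (C5H8)×2 = C10H16

C10H16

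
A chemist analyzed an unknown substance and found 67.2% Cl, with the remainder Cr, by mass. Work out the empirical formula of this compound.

Cl3Cr

Assume 100 g: 67.2 g Cl, 32.8 g Cr.
Moles — Cl: 67.2 / 35.45 = 1.896 mol; Cr: 32.8 / 52.00 = 0.6308 mol
Smallest is Cr at 0.6308 mol; normalising gives Cl 3.005, Cr 1.000
Ratio ≈ 3:1, so the empirical formula is Cl3Cr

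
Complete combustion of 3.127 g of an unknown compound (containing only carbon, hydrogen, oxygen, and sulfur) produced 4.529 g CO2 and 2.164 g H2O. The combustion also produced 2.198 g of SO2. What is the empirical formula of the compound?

C3H7OS

mol C = 4.529 / 44.01 = 0.1029; mass C = 0.1029 × 12.01 = 1.236 g
mol H = 2 × (2.164 / 18.02) = 0.2402; mass H = 0.2402 × 1.008 = 0.2421 g
mol S = 2.198 / 64.07 = 0.03431; mass S = 1.100 g
mass O = 3.127 − (2.578) = 0.5488 g → mol O = 0.03430
Ratios (÷ 0.0343): C 3.000, H 7.003, O 1.000, S 1.000
→ C3H7OS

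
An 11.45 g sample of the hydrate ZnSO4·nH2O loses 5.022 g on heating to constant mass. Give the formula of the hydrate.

ZnSO4·7H2O

Mass of anhydrous ZnSO4 = 11.45 − 5.022 = 6.428 g
mol H2O = 5.022 / 18.02 = 0.2787
Molar mass of ZnSO4 = 161.45 g/mol → mol ZnSO4 = 6.428 / 161.45 = 0.03981
n = 0.2787 / 0.03981 = 7.00 ≈ 7 → ZnSO4·7H2O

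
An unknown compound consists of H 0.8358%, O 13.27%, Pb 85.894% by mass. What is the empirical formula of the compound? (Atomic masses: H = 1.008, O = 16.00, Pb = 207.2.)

Assume 100 g: 0.8358 g H, 13.27 g O, 85.894 g Pb.
Moles — H: 0.8358 / 1.008 = 0.8292 mol; O: 13.27 / 16.00 = 0.8294 mol; Pb: 85.894 / 207.2 = 0.4145 mol
Divide by the smallest (0.4145 mol Pb): H 2.000, O 2.001, Pb 1.000
→ H2O2Pb

H2O2Pb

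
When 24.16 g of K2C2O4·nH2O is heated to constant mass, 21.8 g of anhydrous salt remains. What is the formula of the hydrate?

Mass of water lost = 24.16 − 21.8 = 2.36 g → 2.36 / 18.02 = 0.131 mol H2O
Molar mass of K2C2O4 = 166.22 g/mol → mol K2C2O4 = 21.8 / 166.22 = 0.1312
n = 0.131 / 0.1312 = 1.00 ≈ 1 → K2C2O4·H2O

K2C2O4·H2O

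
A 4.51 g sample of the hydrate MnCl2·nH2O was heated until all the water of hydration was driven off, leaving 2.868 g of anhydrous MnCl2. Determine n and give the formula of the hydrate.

Mass of water lost = 4.51 − 2.868 = 1.642 g → 1.642 / 18.02 = 0.09112 mol H2O
Molar mass of MnCl2 = 125.84 g/mol → mol MnCl2 = 2.868 / 125.84 = 0.02279
n = 0.09112 / 0.02279 = 4.00 ≈ 4 → MnCl2·4H2O

MnCl2·4H2O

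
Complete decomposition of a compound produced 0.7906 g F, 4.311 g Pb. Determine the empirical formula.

F: 0.7906 g ÷ 19.00 g/mol = 0.04161 mol
Pb: 4.311 g ÷ 207.2 g/mol = 0.02081 mol
Divide by the smallest (0.02081 mol Pb): F 2.000, Pb 1.000
Ratio ≈ 2:1, so the empirical formula is F2Pb

F2Pb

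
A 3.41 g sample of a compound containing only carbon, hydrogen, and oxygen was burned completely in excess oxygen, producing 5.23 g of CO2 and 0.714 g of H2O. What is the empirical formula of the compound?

C3H2O3

mol C = 5.23 / 44.01 = 0.1188; mass C = 0.1188 × 12.01 = 1.427 g
mol H = 2 × (0.714 / 18.02) = 0.07925; mass H = 0.07925 × 1.008 = 0.07988 g
mass O = 3.41 − (1.507) = 1.903 g → mol O = 0.1189
Divide by the smallest (0.07925 mol H): C 1.500, H 1.000, O 1.501
Multiply by 2: C 3.00, H 2.00, O 3.00 → C3H2O3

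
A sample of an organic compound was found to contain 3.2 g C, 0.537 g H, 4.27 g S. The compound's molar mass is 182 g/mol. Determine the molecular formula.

C: 3.2 g ÷ 12.01 g/mol = 0.2664 mol
H: 0.537 g ÷ 1.008 g/mol = 0.5327 mol
S: 4.27 g ÷ 32.07 g/mol = 0.1331 mol
Smallest is S at 0.1331 mol; normalising gives C 2.001, H 4.001, S 1.000
→ C2H4S
Empirical-formula mass = 60.12 g/mol
n = 182 / 60.12 = 3.03 ≈ 3
Molecular formula = (C2H4S)×3 = C6H12S3

C6H12S3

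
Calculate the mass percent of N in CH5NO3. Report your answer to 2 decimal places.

17.72%

Molar mass = 1(12.01) + 5(1.008) + 1(14.01) + 3(16.00) = 79.060 g/mol
Mass of N per mole = 1 × 14.01 = 14.010 g
% N = 14.010 / 79.060 × 100 = 17.72%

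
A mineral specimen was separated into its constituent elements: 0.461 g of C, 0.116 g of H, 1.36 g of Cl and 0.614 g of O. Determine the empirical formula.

Moles — C: 0.461 / 12.01 = 0.03838 mol; H: 0.116 / 1.008 = 0.1151 mol; Cl: 1.36 / 35.45 = 0.03836 mol; O: 0.614 / 16.00 = 0.03837 mol
Ratios (÷ 0.03836): C 1.001, H 3.000, Cl 1.000, O 1.000
Ratio ≈ 1:3:1:1, so the empirical formula is CH3ClO

CH3ClO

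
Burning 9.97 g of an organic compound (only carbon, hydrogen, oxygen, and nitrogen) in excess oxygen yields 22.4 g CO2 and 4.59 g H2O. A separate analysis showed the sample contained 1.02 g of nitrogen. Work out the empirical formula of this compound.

mol C = 22.4 / 44.01 = 0.5090; mass C = 0.5090 × 12.01 = 6.113 g
mol H = 2 × (4.59 / 18.02) = 0.5094; mass H = 0.5094 × 1.008 = 0.5135 g
mol N = 1.02 / 14.01 = 0.07281
mass O = 9.97 − (7.646) = 2.324 g → mol O = 0.1452
Divide by the smallest (0.07281 mol N): C 6.991, H 6.997, N 1.000, O 1.995
≈ 7:7:1:2 → C7H7NO2

C7H7NO2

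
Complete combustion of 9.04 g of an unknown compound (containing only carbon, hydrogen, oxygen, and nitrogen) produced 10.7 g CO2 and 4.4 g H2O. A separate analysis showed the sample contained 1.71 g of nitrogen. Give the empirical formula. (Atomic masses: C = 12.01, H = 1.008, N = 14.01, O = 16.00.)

mol C = 10.7 / 44.01 = 0.2431; mass C = 0.2431 × 12.01 = 2.920 g
mol H = 2 × (4.4 / 18.02) = 0.4883; mass H = 0.4883 × 1.008 = 0.4923 g
mol N = 1.71 / 14.01 = 0.1221
mass O = 9.04 − (5.122) = 3.918 g → mol O = 0.2449
Ratios (÷ 0.1221): C 1.992, H 4.001, N 1.000, O 2.006
Ratio ≈ 2:4:1:2, so the empirical formula is C2H4NO2

C2H4NO2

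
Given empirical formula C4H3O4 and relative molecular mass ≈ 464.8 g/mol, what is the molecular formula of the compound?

Empirical-formula mass = 115.06 g/mol
n = 464.8 / 115.06 = 4.04 ≈ 4
Molecular formula = (C4H3O4)4 = C16H12O16

C16H12O16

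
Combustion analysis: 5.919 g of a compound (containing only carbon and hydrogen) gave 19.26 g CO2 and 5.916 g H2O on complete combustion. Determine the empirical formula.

C2H3

mol C = 19.26 / 44.01 = 0.4376; mass C = 0.4376 × 12.01 = 5.256 g
mol H = 2 × (5.916 / 18.02) = 0.6566; mass H = 0.6566 × 1.008 = 0.6619 g
Ratios (÷ 0.4376): C 1.000, H 1.500
Scaling by 2: C 2.00, H 3.00 → C2H3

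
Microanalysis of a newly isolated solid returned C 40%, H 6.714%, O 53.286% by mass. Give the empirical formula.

CH2O

Assume 100 g: 40 g C, 6.714 g H, 53.286 g O.
Moles — C: 40 / 12.01 = 3.331 mol; H: 6.714 / 1.008 = 6.661 mol; O: 53.286 / 16.00 = 3.33 mol
Smallest is O at 3.33 mol; normalising gives C 1.000, H 2.000, O 1.000
→ CH2O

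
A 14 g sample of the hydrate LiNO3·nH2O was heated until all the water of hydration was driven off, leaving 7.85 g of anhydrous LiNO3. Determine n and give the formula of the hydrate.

LiNO3·3H2O

Mass of water lost = 14 − 7.85 = 6.15 g → 6.15 / 18.02 = 0.3413 mol H2O
Molar mass of LiNO3 = 68.95 g/mol → mol LiNO3 = 7.85 / 68.95 = 0.1139
n = 0.3413 / 0.1139 = 3.00 ≈ 3 → LiNO3·3H2O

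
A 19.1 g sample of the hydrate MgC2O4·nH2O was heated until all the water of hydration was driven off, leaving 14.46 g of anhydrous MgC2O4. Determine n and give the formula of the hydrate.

Mass of water lost = 19.1 − 14.46 = 4.64 g → 4.64 / 18.02 = 0.2575 mol H2O
Molar mass of MgC2O4 = 112.33 g/mol → mol MgC2O4 = 14.46 / 112.33 = 0.1287
n = 0.2575 / 0.1287 = 2.00 ≈ 2 → MgC2O4·2H2O

MgC2O4·2H2O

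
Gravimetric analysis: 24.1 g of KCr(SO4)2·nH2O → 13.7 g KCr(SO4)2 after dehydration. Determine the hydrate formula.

KCr(SO4)2·12H2O

Mass of water lost = 24.1 − 13.7 = 10.4 g → 10.4 / 18.02 = 0.5771 mol H2O
Molar mass of KCr(SO4)2 = 283.24 g/mol → mol KCr(SO4)2 = 13.7 / 283.24 = 0.04837
n = 0.5771 / 0.04837 = 11.93 ≈ 12 → KCr(SO4)2·12H2O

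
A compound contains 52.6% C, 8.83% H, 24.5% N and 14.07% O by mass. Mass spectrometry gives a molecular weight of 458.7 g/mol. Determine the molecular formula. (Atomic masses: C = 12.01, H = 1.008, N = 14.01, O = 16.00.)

C20H40N8O4

Assume 100 g: 52.6 g C, 8.83 g H, 24.5 g N, 14.07 g O.
C: 52.6 g ÷ 12.01 g/mol = 4.38 mol
H: 8.83 g ÷ 1.008 g/mol = 8.76 mol
N: 24.5 g ÷ 14.01 g/mol = 1.749 mol
O: 14.07 g ÷ 16.00 g/mol = 0.8794 mol
Smallest is O at 0.8794 mol; normalising gives C 4.980, H 9.962, N 1.989, O 1.000
≈ 5:10:2:1 → C5H10N2O
Empirical-formula mass = 114.15 g/mol
n = 458.7 / 114.15 = 4.02 ≈ 4
Molecular formula = (C5H10N2O)×4 = C20H40N8O4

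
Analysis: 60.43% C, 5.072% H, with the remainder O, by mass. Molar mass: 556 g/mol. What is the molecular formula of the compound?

Assume 100 g: 60.43 g C, 5.072 g H, 34.498 g O.
Moles — C: 60.43 / 12.01 = 5.032 mol; H: 5.072 / 1.008 = 5.032 mol; O: 34.498 / 16.00 = 2.156 mol
Divide by the smallest (2.156 mol O): C 2.334, H 2.334, O 1.000
×3: C 7.00, H 7.00, O 3.00 → C7H7O3
Empirical-formula mass = 139.13 g/mol
n = 556 / 139.13 = 4.00 ≈ 4
Molecular formula = (C7H7O3)×4 = C28H28O12

C28H28O12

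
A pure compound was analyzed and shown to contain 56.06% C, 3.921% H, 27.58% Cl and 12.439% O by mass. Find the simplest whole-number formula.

Assume 100 g: 56.06 g C, 3.921 g H, 27.58 g Cl, 12.439 g O.
C: 56.06 g ÷ 12.01 g/mol = 4.668 mol
H: 3.921 g ÷ 1.008 g/mol = 3.89 mol
Cl: 27.58 g ÷ 35.45 g/mol = 0.778 mol
O: 12.439 g ÷ 16.00 g/mol = 0.7774 mol
Divide by the smallest (0.7774 mol O): C 6.004, H 5.003, Cl 1.001, O 1.000
≈ 6:5:1:1 → C6H5ClO

C6H5ClO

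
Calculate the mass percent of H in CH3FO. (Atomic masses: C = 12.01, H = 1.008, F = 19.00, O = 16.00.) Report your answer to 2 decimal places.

Molar mass = 1(12.01) + 3(1.008) + 1(19.00) + 1(16.00) = 50.034 g/mol
Mass of H per mole = 3 × 1.008 = 3.024 g
% H = 3.024 / 50.034 × 100 = 6.04%

6.04%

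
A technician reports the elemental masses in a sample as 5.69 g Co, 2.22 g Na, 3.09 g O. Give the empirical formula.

CoNaO2

n(Co) = 5.69/58.93 = 0.09656, n(Na) = 2.22/22.99 = 0.09656, n(O) = 3.09/16.00 = 0.1931
Divide by the smallest (0.09656 mol Co): Co 1.000, Na 1.000, O 2.000
Ratio ≈ 1:1:2, so the empirical formula is CoNaO2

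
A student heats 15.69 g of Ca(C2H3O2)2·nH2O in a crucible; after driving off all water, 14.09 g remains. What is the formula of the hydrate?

Ca(C2H3O2)2·H2O

Mass of water lost = 15.69 − 14.09 = 1.6 g → 1.6 / 18.02 = 0.08879 mol H2O
Molar mass of Ca(C2H3O2)2 = 158.17 g/mol → mol Ca(C2H3O2)2 = 14.09 / 158.17 = 0.08908
n = 0.08879 / 0.08908 = 1.00 ≈ 1 → Ca(C2H3O2)2·H2O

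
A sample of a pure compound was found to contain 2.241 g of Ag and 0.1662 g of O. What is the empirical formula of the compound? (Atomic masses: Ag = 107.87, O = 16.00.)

Ag2O

Moles — Ag: 2.241 / 107.87 = 0.02078 mol; O: 0.1662 / 16.00 = 0.01039 mol
Smallest is O at 0.01039 mol; normalising gives Ag 2.000, O 1.000
Ratio ≈ 2:1, so the empirical formula is Ag2O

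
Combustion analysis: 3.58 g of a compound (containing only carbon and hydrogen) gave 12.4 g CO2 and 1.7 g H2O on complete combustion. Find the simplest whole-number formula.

C3H2

mol C = 12.4 / 44.01 = 0.2818; mass C = 0.2818 × 12.01 = 3.384 g
mol H = 2 × (1.7 / 18.02) = 0.1887; mass H = 0.1887 × 1.008 = 0.1902 g
Ratios (÷ 0.1887): C 1.493, H 1.000
×2: C 2.99, H 2.00 → C3H2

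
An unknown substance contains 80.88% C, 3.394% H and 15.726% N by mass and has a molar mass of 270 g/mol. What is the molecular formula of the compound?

Assume 100 g: 80.88 g C, 3.394 g H, 15.726 g N.
Moles — C: 80.88 / 12.01 = 6.734 mol; H: 3.394 / 1.008 = 3.367 mol; N: 15.726 / 14.01 = 1.122 mol
Ratios (÷ 1.122): C 6.000, H 3.000, N 1.000
Ratio ≈ 6:3:1, so the empirical formula is C6H3N
Empirical-formula mass = 89.09 g/mol
n = 270 / 89.09 = 3.03 ≈ 3
Molecular formula = (C6H3N)×3 = C18H9N3

C18H9N3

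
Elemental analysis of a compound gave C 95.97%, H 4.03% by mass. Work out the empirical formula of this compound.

Assume 100 g: 95.97 g C, 4.03 g H.
C: 95.97 g ÷ 12.01 g/mol = 7.991 mol
H: 4.03 g ÷ 1.008 g/mol = 3.998 mol
Smallest is H at 3.998 mol; normalising gives C 1.999, H 1.000
≈ 2:1 → C2H

C2H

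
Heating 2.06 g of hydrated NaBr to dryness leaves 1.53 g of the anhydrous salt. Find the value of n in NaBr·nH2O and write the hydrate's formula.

NaBr·2H2O

Mass of water lost = 2.06 − 1.53 = 0.53 g → 0.53 / 18.02 = 0.02941 mol H2O
Molar mass of NaBr = 102.89 g/mol → mol NaBr = 1.53 / 102.89 = 0.01487
n = 0.02941 / 0.01487 = 1.98 ≈ 2 → NaBr·2H2O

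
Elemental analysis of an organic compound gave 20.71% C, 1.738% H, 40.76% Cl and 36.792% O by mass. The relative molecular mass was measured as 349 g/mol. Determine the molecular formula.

C6H6Cl4O8

Assume 100 g: 20.71 g C, 1.738 g H, 40.76 g Cl, 36.792 g O.
Moles — C: 20.71 / 12.01 = 1.724 mol; H: 1.738 / 1.008 = 1.724 mol; Cl: 40.76 / 35.45 = 1.15 mol; O: 36.792 / 16.00 = 2.3 mol
Ratios (÷ 1.15): C 1.500, H 1.500, Cl 1.000, O 2.000
Scaling by 2: C 3.00, H 3.00, Cl 2.00, O 4.00 → C3H3Cl2O4
Empirical-formula mass = 173.95 g/mol
n = 349 / 173.95 = 2.01 ≈ 2
Molecular formula = (C3H3Cl2O4)×2 = C6H6Cl4O8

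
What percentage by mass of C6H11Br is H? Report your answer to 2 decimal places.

6.80%

Molar mass = 6(12.01) + 11(1.008) + 1(79.90) = 163.048 g/mol
Mass of H per mole = 11 × 1.008 = 11.088 g
% H = 11.088 / 163.048 × 100 = 6.80%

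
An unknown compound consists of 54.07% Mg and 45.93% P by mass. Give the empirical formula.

Assume 100 g: 54.07 g Mg, 45.93 g P.
Mg: 54.07 g ÷ 24.31 g/mol = 2.224 mol
P: 45.93 g ÷ 30.97 g/mol = 1.483 mol
Divide by the smallest (1.483 mol P): Mg 1.500, P 1.000
Scaling by 2: Mg 3.00, P 2.00 → Mg3P2

Mg3P2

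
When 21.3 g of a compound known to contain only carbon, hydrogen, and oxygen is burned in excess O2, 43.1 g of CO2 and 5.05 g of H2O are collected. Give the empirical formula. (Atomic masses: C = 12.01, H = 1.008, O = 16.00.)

C7H4O4

mol C = 43.1 / 44.01 = 0.9793; mass C = 0.9793 × 12.01 = 11.76 g
mol H = 2 × (5.05 / 18.02) = 0.5605; mass H = 0.5605 × 1.008 = 0.5650 g
mass O = 21.3 − (12.33) = 8.973 g → mol O = 0.5608
Ratios (÷ 0.5605): C 1.747, H 1.000, O 1.001
Scaling by 4: C 6.99, H 4.00, O 4.00 → C7H4O4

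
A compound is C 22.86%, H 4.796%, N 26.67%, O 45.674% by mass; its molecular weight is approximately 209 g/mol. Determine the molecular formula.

C4H10N4O6

Assume 100 g: 22.86 g C, 4.796 g H, 26.67 g N, 45.674 g O.
C: 22.86 g ÷ 12.01 g/mol = 1.903 mol
H: 4.796 g ÷ 1.008 g/mol = 4.758 mol
N: 26.67 g ÷ 14.01 g/mol = 1.904 mol
O: 45.674 g ÷ 16.00 g/mol = 2.855 mol
Ratios (÷ 1.903): C 1.000, H 2.500, N 1.000, O 1.500
Scaling by 2: C 2.00, H 5.00, N 2.00, O 3.00 → C2H5N2O3
Empirical-formula mass = 105.08 g/mol
n = 209 / 105.08 = 1.99 ≈ 2
Molecular formula = (C2H5N2O3)×2 = C4H10N4O6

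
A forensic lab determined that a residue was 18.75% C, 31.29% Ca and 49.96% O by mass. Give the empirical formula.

C2CaO4

Assume 100 g: 18.75 g C, 31.29 g Ca, 49.96 g O.
Moles — C: 18.75 / 12.01 = 1.561 mol; Ca: 31.29 / 40.08 = 0.7807 mol; O: 49.96 / 16.00 = 3.123 mol
Divide by the smallest (0.7807 mol Ca): C 2.000, Ca 1.000, O 4.000
→ C2CaO4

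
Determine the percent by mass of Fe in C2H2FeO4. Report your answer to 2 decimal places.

38.28%

Molar mass = 2(12.01) + 2(1.008) + 1(55.85) + 4(16.00) = 145.886 g/mol
Mass of Fe per mole = 1 × 55.85 = 55.850 g
% Fe = 55.850 / 145.886 × 100 = 38.28%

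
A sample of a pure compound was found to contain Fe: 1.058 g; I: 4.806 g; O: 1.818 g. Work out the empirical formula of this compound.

n(Fe) = 1.058/55.85 = 0.01894, n(I) = 4.806/126.90 = 0.03787, n(O) = 1.818/16.00 = 0.1136
Divide by the smallest (0.01894 mol Fe): Fe 1.000, I 1.999, O 5.998
Ratio ≈ 1:2:6, so the empirical formula is FeI2O6

FeI2O6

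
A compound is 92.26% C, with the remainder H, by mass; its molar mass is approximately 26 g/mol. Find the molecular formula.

Assume 100 g: 92.26 g C, 7.74 g H.
n(C) = 92.26/12.01 = 7.682, n(H) = 7.74/1.008 = 7.679
Divide by the smallest (7.679 mol H): C 1.000, H 1.000
→ CH
Empirical-formula mass = 13.02 g/mol
n = 26 / 13.02 = 2.00 ≈ 2
Molecular formula = (CH)×2 = C2H2

C2H2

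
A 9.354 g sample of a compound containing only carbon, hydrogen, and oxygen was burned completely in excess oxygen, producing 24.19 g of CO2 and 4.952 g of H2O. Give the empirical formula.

mol C = 24.19 / 44.01 = 0.5496; mass C = 0.5496 × 12.01 = 6.601 g
mol H = 2 × (4.952 / 18.02) = 0.5496; mass H = 0.5496 × 1.008 = 0.5540 g
mass O = 9.354 − (7.155) = 2.199 g → mol O = 0.1374
Ratios (÷ 0.1374): C 4.000, H 3.999, O 1.000
≈ 4:4:1 → C4H4O

C4H4O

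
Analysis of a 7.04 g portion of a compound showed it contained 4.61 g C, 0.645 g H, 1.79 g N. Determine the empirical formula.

C3H5N

n(C) = 4.61/12.01 = 0.3838, n(H) = 0.645/1.008 = 0.6399, n(N) = 1.79/14.01 = 0.1278
Divide by the smallest (0.1278 mol N): C 3.004, H 5.008, N 1.000
≈ 3:5:1 → C3H5N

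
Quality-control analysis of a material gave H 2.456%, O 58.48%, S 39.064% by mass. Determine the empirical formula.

H2O3S

Assume 100 g: 2.456 g H, 58.48 g O, 39.064 g S.
H: 2.456 g ÷ 1.008 g/mol = 2.437 mol
O: 58.48 g ÷ 16.00 g/mol = 3.655 mol
S: 39.064 g ÷ 32.07 g/mol = 1.218 mol
Divide by the smallest (1.218 mol S): H 2.000, O 3.001, S 1.000
Ratio ≈ 2:3:1, so the empirical formula is H2O3S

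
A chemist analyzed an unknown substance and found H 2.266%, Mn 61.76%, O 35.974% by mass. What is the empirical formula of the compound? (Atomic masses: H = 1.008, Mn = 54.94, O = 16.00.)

Assume 100 g: 2.266 g H, 61.76 g Mn, 35.974 g O.
H: 2.266 g ÷ 1.008 g/mol = 2.248 mol
Mn: 61.76 g ÷ 54.94 g/mol = 1.124 mol
O: 35.974 g ÷ 16.00 g/mol = 2.248 mol
Ratios (÷ 1.124): H 2.000, Mn 1.000, O 2.000
≈ 2:1:2 → H2MnO2

H2MnO2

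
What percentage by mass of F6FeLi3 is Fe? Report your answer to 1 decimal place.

Molar mass = 6(19.00) + 1(55.85) + 3(6.94) = 190.670 g/mol
Mass of Fe per mole = 1 × 55.85 = 55.850 g
% Fe = 55.850 / 190.670 × 100 = 29.3%

29.3%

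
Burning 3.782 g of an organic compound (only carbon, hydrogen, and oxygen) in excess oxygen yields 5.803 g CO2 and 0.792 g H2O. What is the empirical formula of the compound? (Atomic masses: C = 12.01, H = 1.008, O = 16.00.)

mol C = 5.803 / 44.01 = 0.1319; mass C = 0.1319 × 12.01 = 1.584 g
mol H = 2 × (0.792 / 18.02) = 0.08790; mass H = 0.08790 × 1.008 = 0.08861 g
mass O = 3.782 − (1.672) = 2.110 g → mol O = 0.1319
Ratios (÷ 0.0879): C 1.500, H 1.000, O 1.500
×2: C 3.00, H 2.00, O 3.00 → C3H2O3

C3H2O3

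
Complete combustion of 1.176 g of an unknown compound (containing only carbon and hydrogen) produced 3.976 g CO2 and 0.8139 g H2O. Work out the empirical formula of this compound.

CH

mol C = 3.976 / 44.01 = 0.09034; mass C = 0.09034 × 12.01 = 1.085 g
mol H = 2 × (0.8139 / 18.02) = 0.09033; mass H = 0.09033 × 1.008 = 0.09106 g
Smallest is H at 0.09033 mol; normalising gives C 1.000, H 1.000
Ratio ≈ 1:1, so the empirical formula is CH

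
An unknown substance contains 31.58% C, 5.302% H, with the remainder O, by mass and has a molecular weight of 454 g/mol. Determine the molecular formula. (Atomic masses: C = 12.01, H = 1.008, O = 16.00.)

C12H24O18

Assume 100 g: 31.58 g C, 5.302 g H, 63.118 g O.
Moles — C: 31.58 / 12.01 = 2.629 mol; H: 5.302 / 1.008 = 5.26 mol; O: 63.118 / 16.00 = 3.945 mol
Smallest is C at 2.629 mol; normalising gives C 1.000, H 2.000, O 1.500
Scaling by 2: C 2.00, H 4.00, O 3.00 → C2H4O3
Empirical-formula mass = 76.05 g/mol
n = 454 / 76.05 = 5.97 ≈ 6
Molecular formula = (C2H4O3)×6 = C12H24O18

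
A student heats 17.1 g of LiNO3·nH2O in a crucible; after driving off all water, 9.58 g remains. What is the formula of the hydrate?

LiNO3·3H2O

Mass of water lost = 17.1 − 9.58 = 7.52 g → 7.52 / 18.02 = 0.4173 mol H2O
Molar mass of LiNO3 = 68.95 g/mol → mol LiNO3 = 9.58 / 68.95 = 0.1389
n = 0.4173 / 0.1389 = 3.00 ≈ 3 → LiNO3·3H2O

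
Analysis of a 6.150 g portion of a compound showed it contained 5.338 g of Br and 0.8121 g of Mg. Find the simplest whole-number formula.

Br2Mg

Moles — Br: 5.338 / 79.90 = 0.06681 mol; Mg: 0.8121 / 24.31 = 0.03341 mol
Smallest is Mg at 0.03341 mol; normalising gives Br 2.000, Mg 1.000
→ Br2Mg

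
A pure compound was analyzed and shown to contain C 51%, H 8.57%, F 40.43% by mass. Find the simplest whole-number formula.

Assume 100 g: 51 g C, 8.57 g H, 40.43 g F.
Moles — C: 51 / 12.01 = 4.246 mol; H: 8.57 / 1.008 = 8.502 mol; F: 40.43 / 19.00 = 2.128 mol
Divide by the smallest (2.128 mol F): C 1.996, H 3.995, F 1.000
→ C2H4F

C2H4F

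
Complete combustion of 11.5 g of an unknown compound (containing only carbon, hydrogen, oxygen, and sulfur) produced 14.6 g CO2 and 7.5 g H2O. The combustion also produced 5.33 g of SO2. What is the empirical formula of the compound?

mol C = 14.6 / 44.01 = 0.3317; mass C = 0.3317 × 12.01 = 3.984 g
mol H = 2 × (7.5 / 18.02) = 0.8324; mass H = 0.8324 × 1.008 = 0.8391 g
mol S = 5.33 / 64.07 = 0.08319; mass S = 2.668 g
mass O = 11.5 − (7.491) = 4.009 g → mol O = 0.2505
Smallest is S at 0.08319 mol; normalising gives C 3.988, H 10.006, O 3.012, S 1.000
≈ 4:10:3:1 → C4H10O3S

C4H10O3S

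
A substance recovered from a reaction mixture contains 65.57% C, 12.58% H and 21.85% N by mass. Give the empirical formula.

C7H16N2

Assume 100 g: 65.57 g C, 12.58 g H, 21.85 g N.
C: 65.57 g ÷ 12.01 g/mol = 5.46 mol
H: 12.58 g ÷ 1.008 g/mol = 12.48 mol
N: 21.85 g ÷ 14.01 g/mol = 1.56 mol
Divide by the smallest (1.56 mol N): C 3.501, H 8.002, N 1.000
Scaling by 2: C 7.00, H 16.00, N 2.00 → C7H16N2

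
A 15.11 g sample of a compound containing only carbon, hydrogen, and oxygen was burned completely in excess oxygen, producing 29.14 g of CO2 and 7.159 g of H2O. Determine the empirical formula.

mol C = 29.14 / 44.01 = 0.6621; mass C = 0.6621 × 12.01 = 7.952 g
mol H = 2 × (7.159 / 18.02) = 0.7946; mass H = 0.7946 × 1.008 = 0.8009 g
mass O = 15.11 − (8.753) = 6.357 g → mol O = 0.3973
Smallest is O at 0.3973 mol; normalising gives C 1.667, H 2.000, O 1.000
Scaling by 3: C 5.00, H 6.00, O 3.00 → C5H6O3

C5H6O3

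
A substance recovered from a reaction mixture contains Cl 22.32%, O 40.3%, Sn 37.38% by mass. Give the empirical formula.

Cl2O8Sn

Assume 100 g: 22.32 g Cl, 40.3 g O, 37.38 g Sn.
Moles — Cl: 22.32 / 35.45 = 0.6296 mol; O: 40.3 / 16.00 = 2.519 mol; Sn: 37.38 / 118.71 = 0.3149 mol
Divide by the smallest (0.3149 mol Sn): Cl 2.000, O 7.999, Sn 1.000
≈ 2:8:1 → Cl2O8Sn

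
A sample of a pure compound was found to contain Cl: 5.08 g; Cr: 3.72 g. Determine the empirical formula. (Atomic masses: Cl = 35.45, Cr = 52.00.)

Cl2Cr

Cl: 5.08 g ÷ 35.45 g/mol = 0.1433 mol
Cr: 3.72 g ÷ 52.00 g/mol = 0.07154 mol
Ratios (÷ 0.07154): Cl 2.003, Cr 1.000
Ratio ≈ 2:1, so the empirical formula is Cl2Cr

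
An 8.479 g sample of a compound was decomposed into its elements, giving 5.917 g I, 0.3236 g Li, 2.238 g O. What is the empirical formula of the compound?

ILiO3

I: 5.917 g ÷ 126.90 g/mol = 0.04663 mol
Li: 0.3236 g ÷ 6.94 g/mol = 0.04663 mol
O: 2.238 g ÷ 16.00 g/mol = 0.1399 mol
Ratios (÷ 0.04663): I 1.000, Li 1.000, O 3.000
→ ILiO3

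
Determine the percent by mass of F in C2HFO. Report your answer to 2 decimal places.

31.65%

Molar mass = 2(12.01) + 1(1.008) + 1(19.00) + 1(16.00) = 60.028 g/mol
Mass of F per mole = 1 × 19.00 = 19.000 g
% F = 19.000 / 60.028 × 100 = 31.65%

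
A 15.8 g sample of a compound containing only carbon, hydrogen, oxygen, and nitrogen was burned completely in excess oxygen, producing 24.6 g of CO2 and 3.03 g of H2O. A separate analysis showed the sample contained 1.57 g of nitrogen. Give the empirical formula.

C5H3NO4

mol C = 24.6 / 44.01 = 0.5590; mass C = 0.5590 × 12.01 = 6.713 g
mol H = 2 × (3.03 / 18.02) = 0.3363; mass H = 0.3363 × 1.008 = 0.3390 g
mol N = 1.57 / 14.01 = 0.1121
mass O = 15.8 − (8.622) = 7.178 g → mol O = 0.4486
Ratios (÷ 0.1121): C 4.988, H 3.001, N 1.000, O 4.003
Ratio ≈ 5:3:1:4, so the empirical formula is C5H3NO4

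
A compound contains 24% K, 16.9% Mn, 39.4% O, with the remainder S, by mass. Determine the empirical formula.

K2MnO8S2

Assume 100 g: 24 g K, 16.9 g Mn, 39.4 g O, 19.7 g S.
n(K) = 24/39.10 = 0.6138, n(Mn) = 16.9/54.94 = 0.3076, n(O) = 39.4/16.00 = 2.462, n(S) = 19.7/32.07 = 0.6143
Ratios (÷ 0.3076): K 1.995, Mn 1.000, O 8.005, S 1.997
→ K2MnO8S2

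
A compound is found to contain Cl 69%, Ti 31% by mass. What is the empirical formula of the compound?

Assume 100 g: 69 g Cl, 31 g Ti.
n(Cl) = 69/35.45 = 1.946, n(Ti) = 31/47.87 = 0.6476
Divide by the smallest (0.6476 mol Ti): Cl 3.006, Ti 1.000
Ratio ≈ 3:1, so the empirical formula is Cl3Ti

Cl3Ti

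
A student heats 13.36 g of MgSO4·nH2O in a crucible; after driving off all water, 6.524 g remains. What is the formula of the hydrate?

Mass of water lost = 13.36 − 6.524 = 6.836 g → 6.836 / 18.02 = 0.3794 mol H2O
Molar mass of MgSO4 = 120.38 g/mol → mol MgSO4 = 6.524 / 120.38 = 0.0542
n = 0.3794 / 0.0542 = 7.00 ≈ 7 → MgSO4·7H2O

MgSO4·7H2O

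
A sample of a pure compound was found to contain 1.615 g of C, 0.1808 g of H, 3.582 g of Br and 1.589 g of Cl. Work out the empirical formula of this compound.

n(C) = 1.615/12.01 = 0.1345, n(H) = 0.1808/1.008 = 0.1794, n(Br) = 3.582/79.90 = 0.04483, n(Cl) = 1.589/35.45 = 0.04482
Divide by the smallest (0.04482 mol Cl): C 3.000, H 4.002, Br 1.000, Cl 1.000
Ratio ≈ 3:4:1:1, so the empirical formula is C3H4BrCl

C3H4BrCl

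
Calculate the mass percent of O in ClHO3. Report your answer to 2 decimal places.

Molar mass = 1(35.45) + 1(1.008) + 3(16.00) = 84.458 g/mol
Mass of O per mole = 3 × 16.00 = 48.000 g
% O = 48.000 / 84.458 × 100 = 56.83%

56.83%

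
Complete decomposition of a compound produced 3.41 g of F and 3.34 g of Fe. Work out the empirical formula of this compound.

F3Fe

n(F) = 3.41/19.00 = 0.1795, n(Fe) = 3.34/55.85 = 0.0598
Smallest is Fe at 0.0598 mol; normalising gives F 3.001, Fe 1.000
→ F3Fe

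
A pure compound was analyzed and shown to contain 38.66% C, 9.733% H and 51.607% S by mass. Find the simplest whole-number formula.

Assume 100 g: 38.66 g C, 9.733 g H, 51.607 g S.
Moles — C: 38.66 / 12.01 = 3.219 mol; H: 9.733 / 1.008 = 9.656 mol; S: 51.607 / 32.07 = 1.609 mol
Smallest is S at 1.609 mol; normalising gives C 2.000, H 6.000, S 1.000
Ratio ≈ 2:6:1, so the empirical formula is C2H6S

C2H6S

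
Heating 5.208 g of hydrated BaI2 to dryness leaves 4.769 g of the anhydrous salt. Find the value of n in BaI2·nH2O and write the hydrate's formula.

Mass of water lost = 5.208 − 4.769 = 0.439 g → 0.439 / 18.02 = 0.02436 mol H2O
Molar mass of BaI2 = 391.13 g/mol → mol BaI2 = 4.769 / 391.13 = 0.01219
n = 0.02436 / 0.01219 = 2.00 ≈ 2 → BaI2·2H2O

BaI2·2H2O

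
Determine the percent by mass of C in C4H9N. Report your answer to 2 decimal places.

Molar mass = 4(12.01) + 9(1.008) + 1(14.01) = 71.122 g/mol
Mass of C per mole = 4 × 12.01 = 48.040 g
% C = 48.040 / 71.122 × 100 = 67.55%

67.55%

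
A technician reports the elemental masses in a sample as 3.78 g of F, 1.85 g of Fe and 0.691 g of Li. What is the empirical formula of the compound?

F6FeLi3

Moles — F: 3.78 / 19.00 = 0.1989 mol; Fe: 1.85 / 55.85 = 0.03312 mol; Li: 0.691 / 6.94 = 0.09957 mol
Ratios (÷ 0.03312): F 6.006, Fe 1.000, Li 3.006
→ F6FeLi3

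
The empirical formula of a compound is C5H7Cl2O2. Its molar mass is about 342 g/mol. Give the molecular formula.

C10H14Cl4O4

Empirical-formula mass = 170.01 g/mol
n = 342 / 170.01 = 2.01 ≈ 2
Molecular formula = (C5H7Cl2O2)2 = C10H14Cl4O4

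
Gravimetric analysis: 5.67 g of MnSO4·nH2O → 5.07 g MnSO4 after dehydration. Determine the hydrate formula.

Mass of water lost = 5.67 − 5.07 = 0.6 g → 0.6 / 18.02 = 0.0333 mol H2O
Molar mass of MnSO4 = 151.01 g/mol → mol MnSO4 = 5.07 / 151.01 = 0.03357
n = 0.0333 / 0.03357 = 0.99 ≈ 1 → MnSO4·H2O

MnSO4·H2O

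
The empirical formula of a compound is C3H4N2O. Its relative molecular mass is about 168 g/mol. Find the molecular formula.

Empirical-formula mass = 84.08 g/mol
n = 168 / 84.08 = 2.00 ≈ 2
Molecular formula = (C3H4N2O)2 = C6H8N4O2

C6H8N4O2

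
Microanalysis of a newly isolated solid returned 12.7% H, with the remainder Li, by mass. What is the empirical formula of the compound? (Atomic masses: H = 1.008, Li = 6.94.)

Assume 100 g: 12.7 g H, 87.3 g Li.
H: 12.7 g ÷ 1.008 g/mol = 12.6 mol
Li: 87.3 g ÷ 6.94 g/mol = 12.58 mol
Smallest is Li at 12.58 mol; normalising gives H 1.002, Li 1.000
≈ 1:1 → HLi

HLi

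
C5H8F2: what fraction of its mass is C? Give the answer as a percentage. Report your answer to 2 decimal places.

Molar mass = 5(12.01) + 8(1.008) + 2(19.00) = 106.114 g/mol
Mass of C per mole = 5 × 12.01 = 60.050 g
% C = 60.050 / 106.114 × 100 = 56.59%

56.59%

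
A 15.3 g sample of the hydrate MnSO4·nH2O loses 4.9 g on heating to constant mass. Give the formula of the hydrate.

MnSO4·4H2O

Mass of anhydrous MnSO4 = 15.3 − 4.9 = 10.4 g
mol H2O = 4.9 / 18.02 = 0.2719
Molar mass of MnSO4 = 151.01 g/mol → mol MnSO4 = 10.4 / 151.01 = 0.06887
n = 0.2719 / 0.06887 = 3.95 ≈ 4 → MnSO4·4H2O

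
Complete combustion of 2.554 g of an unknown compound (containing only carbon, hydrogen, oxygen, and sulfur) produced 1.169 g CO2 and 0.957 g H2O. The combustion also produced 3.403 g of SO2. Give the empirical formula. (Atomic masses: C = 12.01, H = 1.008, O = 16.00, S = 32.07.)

CH4OS2

mol C = 1.169 / 44.01 = 0.02656; mass C = 0.02656 × 12.01 = 0.3190 g
mol H = 2 × (0.957 / 18.02) = 0.1062; mass H = 0.1062 × 1.008 = 0.1071 g
mol S = 3.403 / 64.07 = 0.05311; mass S = 1.703 g
mass O = 2.554 − (2.129) = 0.4246 g → mol O = 0.02654
Smallest is O at 0.02654 mol; normalising gives C 1.001, H 4.003, O 1.000, S 2.002
≈ 1:4:1:2 → CH4OS2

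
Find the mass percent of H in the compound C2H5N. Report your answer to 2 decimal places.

Molar mass = 2(12.01) + 5(1.008) + 1(14.01) = 43.070 g/mol
Mass of H per mole = 5 × 1.008 = 5.040 g
% H = 5.040 / 43.070 × 100 = 11.70%

11.70%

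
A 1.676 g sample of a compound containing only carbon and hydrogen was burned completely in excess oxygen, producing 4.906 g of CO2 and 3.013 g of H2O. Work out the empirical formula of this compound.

mol C = 4.906 / 44.01 = 0.1115; mass C = 0.1115 × 12.01 = 1.339 g
mol H = 2 × (3.013 / 18.02) = 0.3344; mass H = 0.3344 × 1.008 = 0.3371 g
Ratios (÷ 0.1115): C 1.000, H 3.000
→ CH3

CH3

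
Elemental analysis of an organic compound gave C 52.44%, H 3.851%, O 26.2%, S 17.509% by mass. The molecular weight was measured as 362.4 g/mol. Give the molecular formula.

C16H14O6S2

Assume 100 g: 52.44 g C, 3.851 g H, 26.2 g O, 17.509 g S.
C: 52.44 g ÷ 12.01 g/mol = 4.366 mol
H: 3.851 g ÷ 1.008 g/mol = 3.82 mol
O: 26.2 g ÷ 16.00 g/mol = 1.637 mol
S: 17.509 g ÷ 32.07 g/mol = 0.546 mol
Divide by the smallest (0.546 mol S): C 7.998, H 6.998, O 2.999, S 1.000
Ratio ≈ 8:7:3:1, so the empirical formula is C8H7O3S
Empirical-formula mass = 183.21 g/mol
n = 362.4 / 183.21 = 1.98 ≈ 2
Molecular formula = (C8H7O3S)×2 = C16H14O6S2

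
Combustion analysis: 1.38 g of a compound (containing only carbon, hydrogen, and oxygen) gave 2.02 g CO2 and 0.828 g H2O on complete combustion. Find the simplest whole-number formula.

mol C = 2.02 / 44.01 = 0.04590; mass C = 0.04590 × 12.01 = 0.5512 g
mol H = 2 × (0.828 / 18.02) = 0.09190; mass H = 0.09190 × 1.008 = 0.09263 g
mass O = 1.38 − (0.6439) = 0.7361 g → mol O = 0.04601
Divide by the smallest (0.0459 mol C): C 1.000, H 2.002, O 1.002
≈ 1:2:1 → CH2O

CH2O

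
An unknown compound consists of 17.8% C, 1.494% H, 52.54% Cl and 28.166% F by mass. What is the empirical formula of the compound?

CHClF

Assume 100 g: 17.8 g C, 1.494 g H, 52.54 g Cl, 28.166 g F.
C: 17.8 g ÷ 12.01 g/mol = 1.482 mol
H: 1.494 g ÷ 1.008 g/mol = 1.482 mol
Cl: 52.54 g ÷ 35.45 g/mol = 1.482 mol
F: 28.166 g ÷ 19.00 g/mol = 1.482 mol
Smallest is Cl at 1.482 mol; normalising gives C 1.000, H 1.000, Cl 1.000, F 1.000
≈ 1:1:1:1 → CHClF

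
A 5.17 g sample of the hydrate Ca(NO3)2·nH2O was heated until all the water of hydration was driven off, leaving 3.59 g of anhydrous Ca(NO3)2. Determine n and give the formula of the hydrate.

Mass of water lost = 5.17 − 3.59 = 1.58 g → 1.58 / 18.02 = 0.08768 mol H2O
Molar mass of Ca(NO3)2 = 164.10 g/mol → mol Ca(NO3)2 = 3.59 / 164.10 = 0.02188
n = 0.08768 / 0.02188 = 4.01 ≈ 4 → Ca(NO3)2·4H2O

Ca(NO3)2·4H2O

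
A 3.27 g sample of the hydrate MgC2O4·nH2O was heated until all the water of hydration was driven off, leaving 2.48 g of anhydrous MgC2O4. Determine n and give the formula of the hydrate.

MgC2O4·2H2O

Mass of water lost = 3.27 − 2.48 = 0.79 g → 0.79 / 18.02 = 0.04384 mol H2O
Molar mass of MgC2O4 = 112.33 g/mol → mol MgC2O4 = 2.48 / 112.33 = 0.02208
n = 0.04384 / 0.02208 = 1.99 ≈ 2 → MgC2O4·2H2O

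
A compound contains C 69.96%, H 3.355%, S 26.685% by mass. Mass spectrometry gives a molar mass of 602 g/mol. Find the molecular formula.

C35H20S5

Assume 100 g: 69.96 g C, 3.355 g H, 26.685 g S.
n(C) = 69.96/12.01 = 5.825, n(H) = 3.355/1.008 = 3.328, n(S) = 26.685/32.07 = 0.8321
Ratios (÷ 0.8321): C 7.001, H 4.000, S 1.000
Ratio ≈ 7:4:1, so the empirical formula is C7H4S
Empirical-formula mass = 120.17 g/mol
n = 602 / 120.17 = 5.01 ≈ 5
Molecular formula = (C7H4S)×5 = C35H20S5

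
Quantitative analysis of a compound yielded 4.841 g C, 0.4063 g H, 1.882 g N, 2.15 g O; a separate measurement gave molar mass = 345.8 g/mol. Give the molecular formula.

Moles — C: 4.841 / 12.01 = 0.4031 mol; H: 0.4063 / 1.008 = 0.4031 mol; N: 1.882 / 14.01 = 0.1343 mol; O: 2.15 / 16.00 = 0.1344 mol
Smallest is N at 0.1343 mol; normalising gives C 3.001, H 3.001, N 1.000, O 1.000
→ C3H3NO
Empirical-formula mass = 69.06 g/mol
n = 345.8 / 69.06 = 5.01 ≈ 5
Molecular formula = (C3H3NO)×5 = C15H15N5O5

C15H15N5O5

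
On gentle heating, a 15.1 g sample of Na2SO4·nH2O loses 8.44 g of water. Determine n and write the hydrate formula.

Na2SO4·10H2O

Mass of anhydrous Na2SO4 = 15.1 − 8.44 = 6.66 g
mol H2O = 8.44 / 18.02 = 0.4684
Molar mass of Na2SO4 = 142.05 g/mol → mol Na2SO4 = 6.66 / 142.05 = 0.04688
n = 0.4684 / 0.04688 = 9.99 ≈ 10 → Na2SO4·10H2O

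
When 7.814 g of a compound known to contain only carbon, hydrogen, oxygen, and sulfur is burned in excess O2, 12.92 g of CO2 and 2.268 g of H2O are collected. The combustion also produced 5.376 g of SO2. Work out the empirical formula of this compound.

mol C = 12.92 / 44.01 = 0.2936; mass C = 0.2936 × 12.01 = 3.526 g
mol H = 2 × (2.268 / 18.02) = 0.2517; mass H = 0.2517 × 1.008 = 0.2537 g
mol S = 5.376 / 64.07 = 0.08391; mass S = 2.691 g
mass O = 7.814 − (6.470) = 1.344 g → mol O = 0.08397
Divide by the smallest (0.08391 mol S): C 3.499, H 3.000, O 1.001, S 1.000
×2: C 7.00, H 6.00, O 2.00, S 2.00 → C7H6O2S2

C7H6O2S2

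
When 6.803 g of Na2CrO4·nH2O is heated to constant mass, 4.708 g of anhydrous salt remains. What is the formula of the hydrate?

Mass of water lost = 6.803 − 4.708 = 2.095 g → 2.095 / 18.02 = 0.1163 mol H2O
Molar mass of Na2CrO4 = 161.98 g/mol → mol Na2CrO4 = 4.708 / 161.98 = 0.02907
n = 0.1163 / 0.02907 = 4.00 ≈ 4 → Na2CrO4·4H2O

Na2CrO4·4H2O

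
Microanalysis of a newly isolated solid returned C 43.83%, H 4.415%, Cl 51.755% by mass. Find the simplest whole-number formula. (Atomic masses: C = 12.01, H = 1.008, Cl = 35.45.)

Assume 100 g: 43.83 g C, 4.415 g H, 51.755 g Cl.
C: 43.83 g ÷ 12.01 g/mol = 3.649 mol
H: 4.415 g ÷ 1.008 g/mol = 4.38 mol
Cl: 51.755 g ÷ 35.45 g/mol = 1.46 mol
Smallest is Cl at 1.46 mol; normalising gives C 2.500, H 3.000, Cl 1.000
Multiply by 2: C 5.00, H 6.00, Cl 2.00 → C5H6Cl2

C5H6Cl2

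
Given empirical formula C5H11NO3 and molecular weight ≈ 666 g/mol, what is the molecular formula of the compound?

Empirical-formula mass = 133.15 g/mol
n = 666 / 133.15 = 5.00 ≈ 5
Molecular formula = (C5H11NO3)5 = C25H55N5O15

C25H55N5O15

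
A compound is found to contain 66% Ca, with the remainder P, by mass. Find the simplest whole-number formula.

Ca3P2

Assume 100 g: 66 g Ca, 34 g P.
n(Ca) = 66/40.08 = 1.647, n(P) = 34/30.97 = 1.098
Divide by the smallest (1.098 mol P): Ca 1.500, P 1.000
Multiply by 2: Ca 3.00, P 2.00 → Ca3P2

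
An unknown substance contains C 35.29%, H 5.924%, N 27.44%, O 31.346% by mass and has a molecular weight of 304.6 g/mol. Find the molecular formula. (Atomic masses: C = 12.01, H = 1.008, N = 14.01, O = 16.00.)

C9H18N6O6

Assume 100 g: 35.29 g C, 5.924 g H, 27.44 g N, 31.346 g O.
n(C) = 35.29/12.01 = 2.938, n(H) = 5.924/1.008 = 5.877, n(N) = 27.44/14.01 = 1.959, n(O) = 31.346/16.00 = 1.959
Ratios (÷ 1.959): C 1.500, H 3.001, N 1.000, O 1.000
Multiply by 2: C 3.00, H 6.00, N 2.00, O 2.00 → C3H6N2O2
Empirical-formula mass = 102.10 g/mol
n = 304.6 / 102.10 = 2.98 ≈ 3
Molecular formula = (C3H6N2O2)×3 = C9H18N6O6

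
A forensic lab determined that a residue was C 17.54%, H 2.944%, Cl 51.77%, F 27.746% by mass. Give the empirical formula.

Assume 100 g: 17.54 g C, 2.944 g H, 51.77 g Cl, 27.746 g F.
C: 17.54 g ÷ 12.01 g/mol = 1.46 mol
H: 2.944 g ÷ 1.008 g/mol = 2.921 mol
Cl: 51.77 g ÷ 35.45 g/mol = 1.46 mol
F: 27.746 g ÷ 19.00 g/mol = 1.46 mol
Divide by the smallest (1.46 mol F): C 1.000, H 2.000, Cl 1.000, F 1.000
Ratio ≈ 1:2:1:1, so the empirical formula is CH2ClF

CH2ClF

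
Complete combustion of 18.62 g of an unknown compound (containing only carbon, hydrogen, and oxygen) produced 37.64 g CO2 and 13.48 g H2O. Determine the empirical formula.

mol C = 37.64 / 44.01 = 0.8553; mass C = 0.8553 × 12.01 = 10.27 g
mol H = 2 × (13.48 / 18.02) = 1.496; mass H = 1.496 × 1.008 = 1.508 g
mass O = 18.62 − (11.78) = 6.840 g → mol O = 0.4275
Smallest is O at 0.4275 mol; normalising gives C 2.001, H 3.500, O 1.000
×2: C 4.00, H 7.00, O 2.00 → C4H7O2

C4H7O2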